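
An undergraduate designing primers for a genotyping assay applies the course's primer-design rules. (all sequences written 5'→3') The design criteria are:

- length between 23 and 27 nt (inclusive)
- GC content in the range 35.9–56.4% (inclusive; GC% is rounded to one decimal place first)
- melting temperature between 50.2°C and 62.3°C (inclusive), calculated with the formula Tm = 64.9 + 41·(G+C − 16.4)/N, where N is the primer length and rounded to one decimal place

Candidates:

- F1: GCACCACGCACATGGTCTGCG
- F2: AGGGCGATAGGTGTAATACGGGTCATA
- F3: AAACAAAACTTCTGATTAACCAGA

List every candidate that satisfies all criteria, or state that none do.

F1 (21 nt, A=4 T=3 G=6 C=8): length 21, outside 23–27 ✗; GC 14/21 = 66.7%, outside 35.9–56.4% ✗; Tm = 64.9 + 41·(14 − 16.4)/21 = 60.2°C ✓ — fails.
F2 (27 nt, A=8 T=6 G=10 C=3): length 27 ✓; GC 13/27 = 48.1% ✓; Tm = 64.9 + 41·(13 − 16.4)/27 = 59.7°C ✓ — passes.
F3 (24 nt, A=12 T=5 G=2 C=5): length 24 ✓; GC 7/24 = 29.2%, outside 35.9–56.4% ✗; Tm = 64.9 + 41·(7 − 16.4)/24 = 48.8°C, outside 50.2–62.3°C ✗ — fails.

F2 only.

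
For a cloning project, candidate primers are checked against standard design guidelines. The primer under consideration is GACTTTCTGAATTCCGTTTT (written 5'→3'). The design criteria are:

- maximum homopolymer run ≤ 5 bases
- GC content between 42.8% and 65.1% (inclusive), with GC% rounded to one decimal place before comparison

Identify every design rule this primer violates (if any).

Base counts: A=3, T=10, G=3, C=4 (length 20).
homopolymer run: longest run = 4 ✓
GC content: GC 7/20 = 35.0%, outside 42.8–65.1% ✗

Fails: GC content.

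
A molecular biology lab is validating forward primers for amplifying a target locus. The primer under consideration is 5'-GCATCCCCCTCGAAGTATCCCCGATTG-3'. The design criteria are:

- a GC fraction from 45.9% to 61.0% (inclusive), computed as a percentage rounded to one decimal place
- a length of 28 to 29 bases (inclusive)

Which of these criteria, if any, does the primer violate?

Base counts: A=5, T=6, G=5, C=11 (length 27).
GC content: GC 16/27 = 59.3% ✓
length: length 27, outside 28–29 ✗

Fails: length.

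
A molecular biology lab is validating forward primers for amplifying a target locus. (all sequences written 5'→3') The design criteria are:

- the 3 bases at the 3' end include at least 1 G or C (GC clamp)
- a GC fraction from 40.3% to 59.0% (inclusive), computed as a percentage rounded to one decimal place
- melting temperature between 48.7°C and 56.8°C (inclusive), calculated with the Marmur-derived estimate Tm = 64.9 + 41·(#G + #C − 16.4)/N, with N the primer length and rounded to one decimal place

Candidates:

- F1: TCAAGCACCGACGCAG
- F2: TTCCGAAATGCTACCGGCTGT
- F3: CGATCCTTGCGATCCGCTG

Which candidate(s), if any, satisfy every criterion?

F2 only.

F1 (16 nt, A=5 T=1 G=4 C=6): 3' end CAG has 2 G/C ✓; GC 10/16 = 62.5%, outside 40.3–59.0% ✗; Tm = 64.9 + 41·(10 − 16.4)/16 = 48.5°C, outside 48.7–56.8°C ✗ — fails.
F2 (21 nt, A=4 T=6 G=5 C=6): 3' end TGT has 1 G/C ✓; GC 11/21 = 52.4% ✓; Tm = 64.9 + 41·(11 − 16.4)/21 = 54.4°C ✓ — passes.
F3 (19 nt, A=2 T=5 G=5 C=7): 3' end CTG has 2 G/C ✓; GC 12/19 = 63.2%, outside 40.3–59.0% ✗; Tm = 64.9 + 41·(12 − 16.4)/19 = 55.4°C ✓ — fails.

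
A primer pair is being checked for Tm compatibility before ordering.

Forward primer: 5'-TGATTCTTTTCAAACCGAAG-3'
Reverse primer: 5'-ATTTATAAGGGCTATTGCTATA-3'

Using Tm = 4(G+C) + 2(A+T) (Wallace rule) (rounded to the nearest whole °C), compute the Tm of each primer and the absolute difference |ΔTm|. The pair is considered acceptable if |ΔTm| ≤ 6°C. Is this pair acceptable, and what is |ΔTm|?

Forward: A=6 T=7 G=3 C=4 → Tm = 2·13 + 4·7 = 54°C.
Reverse: A=7 T=9 G=4 C=2 → Tm = 2·16 + 4·6 = 56°C.
|ΔTm| = |54 − 56| = 2°C, ≤ 6°C.

|ΔTm| = 2°C; the pair is acceptable.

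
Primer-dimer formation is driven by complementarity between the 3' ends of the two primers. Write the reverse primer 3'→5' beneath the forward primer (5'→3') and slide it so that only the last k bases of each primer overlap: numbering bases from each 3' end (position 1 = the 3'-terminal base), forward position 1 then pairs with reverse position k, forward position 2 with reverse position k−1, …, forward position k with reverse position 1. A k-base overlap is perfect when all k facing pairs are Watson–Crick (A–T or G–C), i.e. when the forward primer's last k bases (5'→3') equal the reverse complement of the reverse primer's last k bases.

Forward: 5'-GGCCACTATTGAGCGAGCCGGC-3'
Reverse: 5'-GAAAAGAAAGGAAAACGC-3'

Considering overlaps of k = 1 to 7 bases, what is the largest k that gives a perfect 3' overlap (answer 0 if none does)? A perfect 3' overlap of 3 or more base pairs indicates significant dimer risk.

Longest perfect overlap: 2 complementary base pairs; below the dimer-risk threshold (threshold 3).

Last 7 bases (5'→3') — forward …AGCCGGC, reverse …AAAACGC.
Reverse complement of the reverse primer's last 7 bases: GCGTTTT; its first k bases are the reverse complement of the reverse primer's last k bases, so a perfect k-base overlap needs the forward primer's last k bases to equal them.
Comparing (forward last k vs required): k=1: C vs G ✗; k=2: GC vs GC ✓; k=3: GGC vs GCG ✗; k=4: CGGC vs GCGT ✗; k=5: CCGGC vs GCGTT ✗; k=6: GCCGGC vs GCGTTT ✗; k=7: AGCCGGC vs GCGTTTT ✗.
Only k = 2 is perfect, so the longest perfect 3' overlap is 2.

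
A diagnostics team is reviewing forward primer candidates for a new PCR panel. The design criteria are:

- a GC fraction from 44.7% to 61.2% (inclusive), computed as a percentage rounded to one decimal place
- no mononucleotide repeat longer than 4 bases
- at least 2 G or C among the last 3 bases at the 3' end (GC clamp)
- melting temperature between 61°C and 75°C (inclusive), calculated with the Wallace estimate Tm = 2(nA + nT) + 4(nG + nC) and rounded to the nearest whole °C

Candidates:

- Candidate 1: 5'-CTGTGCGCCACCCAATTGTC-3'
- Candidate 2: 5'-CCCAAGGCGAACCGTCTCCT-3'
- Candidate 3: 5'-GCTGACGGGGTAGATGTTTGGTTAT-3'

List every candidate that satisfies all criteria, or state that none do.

Candidate 1 (20 nt, A=3 T=5 G=4 C=8): GC 12/20 = 60.0% ✓; longest run = 3 ✓; 3' end GTC has 2 G/C ✓; Tm = 2·8 + 4·12 = 64°C ✓ — passes.
Candidate 2 (20 nt, A=4 T=3 G=4 C=9): GC 13/20 = 65.0%, outside 44.7–61.2% ✗; longest run = 3 ✓; 3' end CCT has 2 G/C ✓; Tm = 2·7 + 4·13 = 66°C ✓ — fails.
Candidate 3 (25 nt, A=4 T=9 G=10 C=2): GC 12/25 = 48.0% ✓; longest run = 4 ✓; 3' end TAT has 0 G/C, need ≥2 ✗; Tm = 2·13 + 4·12 = 74°C ✓ — fails.

Candidate 1 only.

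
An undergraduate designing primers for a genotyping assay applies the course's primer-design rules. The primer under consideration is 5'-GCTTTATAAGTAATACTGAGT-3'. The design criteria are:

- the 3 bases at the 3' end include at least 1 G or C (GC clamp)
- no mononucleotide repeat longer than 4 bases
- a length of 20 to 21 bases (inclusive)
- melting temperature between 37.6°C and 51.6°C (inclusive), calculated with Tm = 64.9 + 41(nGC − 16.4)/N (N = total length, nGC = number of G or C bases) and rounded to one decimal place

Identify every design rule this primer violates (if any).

Meets all criteria.

Base counts: A=7, T=8, G=4, C=2 (length 21).
GC clamp: 3' end AGT has 1 G/C ✓
homopolymer run: longest run = 3 ✓
length: length 21 ✓
Tm: Tm = 64.9 + 41·(6 − 16.4)/21 = 44.6°C ✓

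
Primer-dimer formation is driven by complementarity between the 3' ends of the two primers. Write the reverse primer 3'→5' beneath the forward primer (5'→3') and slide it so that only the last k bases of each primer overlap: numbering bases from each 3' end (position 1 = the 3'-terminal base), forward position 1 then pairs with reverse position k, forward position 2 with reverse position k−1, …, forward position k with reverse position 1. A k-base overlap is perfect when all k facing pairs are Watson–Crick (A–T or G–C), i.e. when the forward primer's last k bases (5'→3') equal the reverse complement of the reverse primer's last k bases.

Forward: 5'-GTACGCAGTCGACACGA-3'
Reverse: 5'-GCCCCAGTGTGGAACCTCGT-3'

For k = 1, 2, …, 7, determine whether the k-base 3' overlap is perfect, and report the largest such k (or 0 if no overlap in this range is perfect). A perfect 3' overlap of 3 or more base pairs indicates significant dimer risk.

Last 7 bases (5'→3') — forward …GACACGA, reverse …ACCTCGT.
Reverse complement of the reverse primer's last 7 bases: ACGAGGT; its first k bases are the reverse complement of the reverse primer's last k bases, so a perfect k-base overlap needs the forward primer's last k bases to equal them.
Comparing (forward last k vs required): k=1: A vs A ✓; k=2: GA vs AC ✗; k=3: CGA vs ACG ✗; k=4: ACGA vs ACGA ✓; k=5: CACGA vs ACGAG ✗; k=6: ACACGA vs ACGAGG ✗; k=7: GACACGA vs ACGAGGT ✗.
Perfect overlaps at k = 1, 4; the largest is 4.

Longest perfect overlap: 4 complementary base pairs; significant dimer risk (threshold 3).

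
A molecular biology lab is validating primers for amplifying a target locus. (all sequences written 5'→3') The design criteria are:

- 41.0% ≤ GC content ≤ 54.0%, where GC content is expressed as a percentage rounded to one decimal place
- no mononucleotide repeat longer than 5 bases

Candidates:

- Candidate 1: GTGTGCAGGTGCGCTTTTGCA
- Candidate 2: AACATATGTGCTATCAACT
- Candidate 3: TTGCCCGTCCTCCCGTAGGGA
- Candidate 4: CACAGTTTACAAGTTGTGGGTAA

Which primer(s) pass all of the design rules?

None of the candidates satisfy all criteria.

Candidate 1 (21 nt, A=2 T=7 G=8 C=4): GC 12/21 = 57.1%, outside 41.0–54.0% ✗; longest run = 4 ✓ — fails.
Candidate 2 (19 nt, A=7 T=6 G=2 C=4): GC 6/19 = 31.6%, outside 41.0–54.0% ✗; longest run = 2 ✓ — fails.
Candidate 3 (21 nt, A=2 T=5 G=6 C=8): GC 14/21 = 66.7%, outside 41.0–54.0% ✗; longest run = 3 ✓ — fails.
Candidate 4 (23 nt, A=7 T=7 G=6 C=3): GC 9/23 = 39.1%, outside 41.0–54.0% ✗; longest run = 3 ✓ — fails.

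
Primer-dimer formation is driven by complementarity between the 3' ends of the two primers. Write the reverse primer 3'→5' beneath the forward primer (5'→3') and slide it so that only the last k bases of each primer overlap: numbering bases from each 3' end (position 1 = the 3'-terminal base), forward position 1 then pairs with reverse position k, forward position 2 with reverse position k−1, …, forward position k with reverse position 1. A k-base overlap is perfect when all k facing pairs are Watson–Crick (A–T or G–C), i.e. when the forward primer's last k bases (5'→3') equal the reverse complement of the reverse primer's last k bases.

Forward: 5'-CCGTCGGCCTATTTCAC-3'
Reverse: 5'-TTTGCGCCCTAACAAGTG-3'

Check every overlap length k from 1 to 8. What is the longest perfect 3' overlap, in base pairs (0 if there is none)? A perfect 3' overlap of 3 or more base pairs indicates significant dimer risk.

Longest perfect overlap: 3 complementary base pairs; significant dimer risk (threshold 3).

Last 8 bases (5'→3') — forward …TATTTCAC, reverse …AACAAGTG.
Reverse complement of the reverse primer's last 8 bases: CACTTGTT; its first k bases are the reverse complement of the reverse primer's last k bases, so a perfect k-base overlap needs the forward primer's last k bases to equal them.
Comparing (forward last k vs required): k=1: C vs C ✓; k=2: AC vs CA ✗; k=3: CAC vs CAC ✓; k=4: TCAC vs CACT ✗; k=5: TTCAC vs CACTT ✗; k=6: TTTCAC vs CACTTG ✗; k=7: ATTTCAC vs CACTTGT ✗; k=8: TATTTCAC vs CACTTGTT ✗.
Perfect overlaps at k = 1, 3; the largest is 3.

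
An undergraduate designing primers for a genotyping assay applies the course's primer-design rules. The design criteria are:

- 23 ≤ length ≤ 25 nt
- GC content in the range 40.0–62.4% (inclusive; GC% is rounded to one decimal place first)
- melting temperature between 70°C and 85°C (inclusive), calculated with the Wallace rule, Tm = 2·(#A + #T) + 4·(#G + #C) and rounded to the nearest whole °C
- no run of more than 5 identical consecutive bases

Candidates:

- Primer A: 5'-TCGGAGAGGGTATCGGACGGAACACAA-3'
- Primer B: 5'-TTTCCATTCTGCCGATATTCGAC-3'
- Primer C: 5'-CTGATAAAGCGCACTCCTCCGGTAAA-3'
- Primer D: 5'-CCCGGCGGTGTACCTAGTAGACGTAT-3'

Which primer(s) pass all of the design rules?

Primer A (27 nt, A=9 T=3 G=10 C=5): length 27, outside 23–25 ✗; GC 15/27 = 55.6% ✓; Tm = 2·12 + 4·15 = 84°C ✓; longest run = 3 ✓ — fails.
Primer B (23 nt, A=4 T=9 G=3 C=7): length 23 ✓; GC 10/23 = 43.5% ✓; Tm = 2·13 + 4·10 = 66°C, outside 70–85°C ✗; longest run = 3 ✓ — fails.
Primer C (26 nt, A=8 T=5 G=5 C=8): length 26, outside 23–25 ✗; GC 13/26 = 50.0% ✓; Tm = 2·13 + 4·13 = 78°C ✓; longest run = 3 ✓ — fails.
Primer D (26 nt, A=5 T=6 G=8 C=7): length 26, outside 23–25 ✗; GC 15/26 = 57.7% ✓; Tm = 2·11 + 4·15 = 82°C ✓; longest run = 3 ✓ — fails.

None of the candidates satisfy all criteria.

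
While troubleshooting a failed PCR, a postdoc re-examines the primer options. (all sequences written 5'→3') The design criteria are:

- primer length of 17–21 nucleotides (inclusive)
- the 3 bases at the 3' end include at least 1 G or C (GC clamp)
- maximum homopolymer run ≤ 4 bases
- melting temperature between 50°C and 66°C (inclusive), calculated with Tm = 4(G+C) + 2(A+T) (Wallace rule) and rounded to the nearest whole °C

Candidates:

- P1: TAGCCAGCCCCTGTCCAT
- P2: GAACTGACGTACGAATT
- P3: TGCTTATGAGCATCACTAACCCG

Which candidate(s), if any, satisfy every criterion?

P1 (18 nt, A=3 T=4 G=3 C=8): length 18 ✓; 3' end CAT has 1 G/C ✓; longest run = 4 ✓; Tm = 2·7 + 4·11 = 58°C ✓ — passes.
P2 (17 nt, A=6 T=4 G=4 C=3): length 17 ✓; 3' end ATT has 0 G/C, need ≥1 ✗; longest run = 2 ✓; Tm = 2·10 + 4·7 = 48°C, outside 50–66°C ✗ — fails.
P3 (23 nt, A=6 T=6 G=4 C=7): length 23, outside 17–21 ✗; 3' end CCG has 3 G/C ✓; longest run = 3 ✓; Tm = 2·12 + 4·11 = 68°C, outside 50–66°C ✗ — fails.

P1 only.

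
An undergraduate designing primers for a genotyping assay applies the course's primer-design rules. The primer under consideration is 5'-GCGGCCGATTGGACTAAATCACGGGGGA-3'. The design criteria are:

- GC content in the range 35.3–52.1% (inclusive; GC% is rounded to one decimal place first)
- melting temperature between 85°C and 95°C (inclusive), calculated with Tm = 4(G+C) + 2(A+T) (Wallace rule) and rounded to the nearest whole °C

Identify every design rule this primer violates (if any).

Base counts: A=7, T=4, G=11, C=6 (length 28).
GC content: GC 17/28 = 60.7%, outside 35.3–52.1% ✗
Tm: Tm = 2·11 + 4·17 = 90°C ✓

Fails: GC content.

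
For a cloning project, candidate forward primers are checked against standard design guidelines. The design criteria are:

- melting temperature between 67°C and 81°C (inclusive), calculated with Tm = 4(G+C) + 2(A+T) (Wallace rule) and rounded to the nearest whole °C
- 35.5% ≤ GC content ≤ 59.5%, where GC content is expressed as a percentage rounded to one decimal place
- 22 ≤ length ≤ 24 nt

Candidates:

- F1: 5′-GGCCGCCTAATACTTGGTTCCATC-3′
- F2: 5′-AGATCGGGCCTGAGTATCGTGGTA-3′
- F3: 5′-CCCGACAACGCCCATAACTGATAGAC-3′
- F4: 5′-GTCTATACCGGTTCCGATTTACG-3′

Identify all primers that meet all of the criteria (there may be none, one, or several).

F1, F2 and F4.

F1 (24 nt, A=4 T=7 G=5 C=8): Tm = 2·11 + 4·13 = 74°C ✓; GC 13/24 = 54.2% ✓; length 24 ✓ — passes.
F2 (24 nt, A=5 T=6 G=9 C=4): Tm = 2·11 + 4·13 = 74°C ✓; GC 13/24 = 54.2% ✓; length 24 ✓ — passes.
F3 (26 nt, A=9 T=3 G=4 C=10): Tm = 2·12 + 4·14 = 80°C ✓; GC 14/26 = 53.8% ✓; length 26, outside 22–24 ✗ — fails.
F4 (23 nt, A=4 T=8 G=5 C=6): Tm = 2·12 + 4·11 = 68°C ✓; GC 11/23 = 47.8% ✓; length 23 ✓ — passes.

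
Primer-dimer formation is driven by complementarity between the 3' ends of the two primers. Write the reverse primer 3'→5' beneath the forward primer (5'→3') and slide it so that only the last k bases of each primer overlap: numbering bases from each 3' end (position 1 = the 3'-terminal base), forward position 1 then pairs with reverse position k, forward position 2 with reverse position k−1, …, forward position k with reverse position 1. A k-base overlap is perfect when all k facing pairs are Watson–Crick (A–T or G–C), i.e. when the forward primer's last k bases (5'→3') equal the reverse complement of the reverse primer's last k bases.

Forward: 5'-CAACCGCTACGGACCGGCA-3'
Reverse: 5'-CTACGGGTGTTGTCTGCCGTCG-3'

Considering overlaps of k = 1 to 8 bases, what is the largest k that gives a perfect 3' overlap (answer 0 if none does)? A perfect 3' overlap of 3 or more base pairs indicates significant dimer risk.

Longest perfect overlap: 0 complementary base pairs; below the dimer-risk threshold (threshold 3).

Last 8 bases (5'→3') — forward …GACCGGCA, reverse …TGCCGTCG.
Reverse complement of the reverse primer's last 8 bases: CGACGGCA; its first k bases are the reverse complement of the reverse primer's last k bases, so a perfect k-base overlap needs the forward primer's last k bases to equal them.
Comparing (forward last k vs required): k=1: A vs C ✗; k=2: CA vs CG ✗; k=3: GCA vs CGA ✗; k=4: GGCA vs CGAC ✗; k=5: CGGCA vs CGACG ✗; k=6: CCGGCA vs CGACGG ✗; k=7: ACCGGCA vs CGACGGC ✗; k=8: GACCGGCA vs CGACGGCA ✗.
No overlap length from 1 to 8 is perfect, so the longest perfect 3' overlap is 0.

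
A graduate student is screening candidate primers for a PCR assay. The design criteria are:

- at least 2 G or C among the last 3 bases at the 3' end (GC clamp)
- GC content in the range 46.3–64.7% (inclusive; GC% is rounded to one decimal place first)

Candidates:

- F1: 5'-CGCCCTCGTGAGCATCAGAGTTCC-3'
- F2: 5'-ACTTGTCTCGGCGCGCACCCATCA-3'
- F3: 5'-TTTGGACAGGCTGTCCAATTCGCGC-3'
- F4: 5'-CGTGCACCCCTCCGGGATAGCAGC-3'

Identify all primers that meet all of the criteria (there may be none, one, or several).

F1 (24 nt, A=4 T=5 G=6 C=9): 3' end TCC has 2 G/C ✓; GC 15/24 = 62.5% ✓ — passes.
F2 (24 nt, A=4 T=5 G=5 C=10): 3' end TCA has 1 G/C, need ≥2 ✗; GC 15/24 = 62.5% ✓ — fails.
F3 (25 nt, A=4 T=7 G=7 C=7): 3' end CGC has 3 G/C ✓; GC 14/25 = 56.0% ✓ — passes.
F4 (24 nt, A=4 T=3 G=7 C=10): 3' end AGC has 2 G/C ✓; GC 17/24 = 70.8%, outside 46.3–64.7% ✗ — fails.

F1 and F3.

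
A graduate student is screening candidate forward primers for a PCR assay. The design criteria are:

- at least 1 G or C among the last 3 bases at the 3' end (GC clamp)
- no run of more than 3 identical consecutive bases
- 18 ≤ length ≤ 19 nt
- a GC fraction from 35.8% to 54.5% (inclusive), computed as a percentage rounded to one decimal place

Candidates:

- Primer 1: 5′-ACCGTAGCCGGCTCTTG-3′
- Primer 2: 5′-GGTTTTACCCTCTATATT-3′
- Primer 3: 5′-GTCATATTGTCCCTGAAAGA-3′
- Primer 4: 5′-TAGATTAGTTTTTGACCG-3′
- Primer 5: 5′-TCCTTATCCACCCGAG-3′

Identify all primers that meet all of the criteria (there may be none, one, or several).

Primer 1 (17 nt, A=2 T=4 G=5 C=6): 3' end TTG has 1 G/C ✓; longest run = 2 ✓; length 17, outside 18–19 ✗; GC 11/17 = 64.7%, outside 35.8–54.5% ✗ — fails.
Primer 2 (18 nt, A=3 T=9 G=2 C=4): 3' end ATT has 0 G/C, need ≥1 ✗; longest run = 4, exceeds 3 ✗; length 18 ✓; GC 6/18 = 33.3%, outside 35.8–54.5% ✗ — fails.
Primer 3 (20 nt, A=6 T=6 G=4 C=4): 3' end AGA has 1 G/C ✓; longest run = 3 ✓; length 20, outside 18–19 ✗; GC 8/20 = 40.0% ✓ — fails.
Primer 4 (18 nt, A=4 T=8 G=4 C=2): 3' end CCG has 3 G/C ✓; longest run = 5, exceeds 3 ✗; length 18 ✓; GC 6/18 = 33.3%, outside 35.8–54.5% ✗ — fails.
Primer 5 (16 nt, A=3 T=4 G=2 C=7): 3' end GAG has 2 G/C ✓; longest run = 3 ✓; length 16, outside 18–19 ✗; GC 9/16 = 56.3%, outside 35.8–54.5% ✗ — fails.

None of the candidates satisfy all criteria.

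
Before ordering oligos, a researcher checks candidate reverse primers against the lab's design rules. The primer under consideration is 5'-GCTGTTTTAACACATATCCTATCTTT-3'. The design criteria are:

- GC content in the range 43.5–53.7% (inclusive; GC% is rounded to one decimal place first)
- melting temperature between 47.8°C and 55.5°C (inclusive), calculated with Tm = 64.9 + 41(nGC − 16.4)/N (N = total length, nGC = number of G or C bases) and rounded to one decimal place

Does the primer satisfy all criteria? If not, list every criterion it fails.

Fails: GC content.

Base counts: A=6, T=12, G=2, C=6 (length 26).
GC content: GC 8/26 = 30.8%, outside 43.5–53.7% ✗
Tm: Tm = 64.9 + 41·(8 − 16.4)/26 = 51.7°C ✓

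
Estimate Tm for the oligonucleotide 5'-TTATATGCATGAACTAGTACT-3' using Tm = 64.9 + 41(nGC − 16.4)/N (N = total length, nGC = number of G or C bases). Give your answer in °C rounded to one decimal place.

44.6°C

Base counts: A=7, T=8, G=3, C=3; G+C = 6, N = 21.
Tm = 64.9 + 41·(6 − 16.4)/21 = 64.9 + -426.40/21 = 44.6°C.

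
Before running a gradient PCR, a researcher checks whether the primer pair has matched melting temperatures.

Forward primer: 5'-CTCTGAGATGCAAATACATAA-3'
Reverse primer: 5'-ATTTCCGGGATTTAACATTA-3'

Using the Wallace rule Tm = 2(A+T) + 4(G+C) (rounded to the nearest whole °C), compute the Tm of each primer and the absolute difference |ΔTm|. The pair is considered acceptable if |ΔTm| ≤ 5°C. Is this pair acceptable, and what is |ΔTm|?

Forward: A=9 T=5 G=3 C=4 → Tm = 2·14 + 4·7 = 56°C.
Reverse: A=6 T=8 G=3 C=3 → Tm = 2·14 + 4·6 = 52°C.
|ΔTm| = |56 − 52| = 4°C, ≤ 5°C.

|ΔTm| = 4°C; the pair is acceptable.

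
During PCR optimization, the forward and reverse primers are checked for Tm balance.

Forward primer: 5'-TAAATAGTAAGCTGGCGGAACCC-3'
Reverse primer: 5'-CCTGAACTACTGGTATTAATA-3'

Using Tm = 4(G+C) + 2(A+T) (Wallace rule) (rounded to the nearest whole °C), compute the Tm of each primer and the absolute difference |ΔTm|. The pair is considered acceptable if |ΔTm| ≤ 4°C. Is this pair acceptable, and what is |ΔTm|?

Forward: A=8 T=4 G=6 C=5 → Tm = 2·12 + 4·11 = 68°C.
Reverse: A=7 T=7 G=3 C=4 → Tm = 2·14 + 4·7 = 56°C.
|ΔTm| = |68 − 56| = 12°C, > 4°C.

|ΔTm| = 12°C; the pair is not acceptable.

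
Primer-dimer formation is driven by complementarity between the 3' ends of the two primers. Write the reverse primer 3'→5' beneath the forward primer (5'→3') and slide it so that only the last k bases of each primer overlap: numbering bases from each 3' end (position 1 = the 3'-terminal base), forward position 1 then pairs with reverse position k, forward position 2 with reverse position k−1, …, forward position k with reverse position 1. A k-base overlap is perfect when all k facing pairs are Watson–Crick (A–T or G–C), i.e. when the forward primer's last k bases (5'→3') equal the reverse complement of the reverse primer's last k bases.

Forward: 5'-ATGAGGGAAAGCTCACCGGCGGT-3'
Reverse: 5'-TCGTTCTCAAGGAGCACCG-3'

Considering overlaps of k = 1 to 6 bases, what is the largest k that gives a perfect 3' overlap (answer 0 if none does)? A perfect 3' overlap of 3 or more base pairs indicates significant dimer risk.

Last 6 bases (5'→3') — forward …GGCGGT, reverse …GCACCG.
Reverse complement of the reverse primer's last 6 bases: CGGTGC; its first k bases are the reverse complement of the reverse primer's last k bases, so a perfect k-base overlap needs the forward primer's last k bases to equal them.
Comparing (forward last k vs required): k=1: T vs C ✗; k=2: GT vs CG ✗; k=3: GGT vs CGG ✗; k=4: CGGT vs CGGT ✓; k=5: GCGGT vs CGGTG ✗; k=6: GGCGGT vs CGGTGC ✗.
Only k = 4 is perfect, so the longest perfect 3' overlap is 4.

Longest perfect overlap: 4 complementary base pairs; significant dimer risk (threshold 3).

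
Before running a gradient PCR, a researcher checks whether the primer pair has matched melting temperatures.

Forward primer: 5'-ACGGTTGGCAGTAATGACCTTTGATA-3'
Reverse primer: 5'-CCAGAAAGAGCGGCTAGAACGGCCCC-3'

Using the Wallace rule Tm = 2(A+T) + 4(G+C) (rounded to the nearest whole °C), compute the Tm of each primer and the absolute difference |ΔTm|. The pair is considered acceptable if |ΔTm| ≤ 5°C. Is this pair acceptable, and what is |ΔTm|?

Forward: A=7 T=8 G=7 C=4 → Tm = 2·15 + 4·11 = 74°C.
Reverse: A=8 T=1 G=8 C=9 → Tm = 2·9 + 4·17 = 86°C.
|ΔTm| = |74 − 86| = 12°C, > 5°C.

|ΔTm| = 12°C; the pair is not acceptable.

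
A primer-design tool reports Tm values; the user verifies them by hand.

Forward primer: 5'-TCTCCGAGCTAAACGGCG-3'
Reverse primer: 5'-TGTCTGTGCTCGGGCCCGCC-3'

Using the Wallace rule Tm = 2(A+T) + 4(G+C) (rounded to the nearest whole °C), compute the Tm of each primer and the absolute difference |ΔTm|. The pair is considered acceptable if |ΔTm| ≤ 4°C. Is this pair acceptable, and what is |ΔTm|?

|ΔTm| = 12°C; the pair is not acceptable.

Forward: A=4 T=3 G=5 C=6 → Tm = 2·7 + 4·11 = 58°C.
Reverse: A=0 T=5 G=7 C=8 → Tm = 2·5 + 4·15 = 70°C.
|ΔTm| = |58 − 70| = 12°C, > 4°C.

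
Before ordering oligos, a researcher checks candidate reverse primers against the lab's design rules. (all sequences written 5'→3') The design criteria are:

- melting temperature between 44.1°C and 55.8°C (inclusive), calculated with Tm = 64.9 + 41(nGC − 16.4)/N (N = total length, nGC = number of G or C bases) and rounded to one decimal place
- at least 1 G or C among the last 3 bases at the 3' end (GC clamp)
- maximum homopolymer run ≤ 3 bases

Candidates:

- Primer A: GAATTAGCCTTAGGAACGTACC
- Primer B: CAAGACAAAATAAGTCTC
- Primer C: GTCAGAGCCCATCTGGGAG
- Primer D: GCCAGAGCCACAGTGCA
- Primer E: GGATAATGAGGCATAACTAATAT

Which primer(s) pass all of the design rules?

Primer A (22 nt, A=7 T=5 G=5 C=5): Tm = 64.9 + 41·(10 − 16.4)/22 = 53.0°C ✓; 3' end ACC has 2 G/C ✓; longest run = 2 ✓ — passes.
Primer B (18 nt, A=9 T=3 G=2 C=4): Tm = 64.9 + 41·(6 − 16.4)/18 = 41.2°C, outside 44.1–55.8°C ✗; 3' end CTC has 2 G/C ✓; longest run = 4, exceeds 3 ✗ — fails.
Primer C (19 nt, A=4 T=3 G=7 C=5): Tm = 64.9 + 41·(12 − 16.4)/19 = 55.4°C ✓; 3' end GAG has 2 G/C ✓; longest run = 3 ✓ — passes.
Primer D (17 nt, A=5 T=1 G=5 C=6): Tm = 64.9 + 41·(11 − 16.4)/17 = 51.9°C ✓; 3' end GCA has 2 G/C ✓; longest run = 2 ✓ — passes.
Primer E (23 nt, A=10 T=6 G=5 C=2): Tm = 64.9 + 41·(7 − 16.4)/23 = 48.1°C ✓; 3' end TAT has 0 G/C, need ≥1 ✗; longest run = 2 ✓ — fails.

Primer A, Primer C and Primer D.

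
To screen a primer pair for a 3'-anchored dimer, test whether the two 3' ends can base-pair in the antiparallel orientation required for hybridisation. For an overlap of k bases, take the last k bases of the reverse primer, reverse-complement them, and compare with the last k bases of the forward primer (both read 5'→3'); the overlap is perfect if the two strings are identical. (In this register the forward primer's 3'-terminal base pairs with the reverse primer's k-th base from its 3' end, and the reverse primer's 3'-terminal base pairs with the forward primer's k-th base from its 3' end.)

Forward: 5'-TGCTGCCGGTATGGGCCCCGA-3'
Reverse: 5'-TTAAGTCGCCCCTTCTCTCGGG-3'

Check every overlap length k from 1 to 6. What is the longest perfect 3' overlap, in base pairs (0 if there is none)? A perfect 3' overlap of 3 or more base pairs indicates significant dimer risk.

Last 6 bases (5'→3') — forward …CCCCGA, reverse …CTCGGG.
Reverse complement of the reverse primer's last 6 bases: CCCGAG; its first k bases are the reverse complement of the reverse primer's last k bases, so a perfect k-base overlap needs the forward primer's last k bases to equal them.
Comparing (forward last k vs required): k=1: A vs C ✗; k=2: GA vs CC ✗; k=3: CGA vs CCC ✗; k=4: CCGA vs CCCG ✗; k=5: CCCGA vs CCCGA ✓; k=6: CCCCGA vs CCCGAG ✗.
Only k = 5 is perfect, so the longest perfect 3' overlap is 5.

Longest perfect overlap: 5 complementary base pairs; significant dimer risk (threshold 3).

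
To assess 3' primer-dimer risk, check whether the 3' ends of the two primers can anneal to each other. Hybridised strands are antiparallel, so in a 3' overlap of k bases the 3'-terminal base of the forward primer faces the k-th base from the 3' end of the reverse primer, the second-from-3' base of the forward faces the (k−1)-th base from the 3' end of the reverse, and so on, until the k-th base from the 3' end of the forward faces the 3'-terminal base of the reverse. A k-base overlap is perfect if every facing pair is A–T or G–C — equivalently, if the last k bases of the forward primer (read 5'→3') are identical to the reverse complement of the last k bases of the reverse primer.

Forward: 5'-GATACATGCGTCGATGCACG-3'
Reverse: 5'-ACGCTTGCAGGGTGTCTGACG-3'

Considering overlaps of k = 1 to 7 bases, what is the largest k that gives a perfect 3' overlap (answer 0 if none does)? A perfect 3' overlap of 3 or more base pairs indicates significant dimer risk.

Longest perfect overlap: 2 complementary base pairs; below the dimer-risk threshold (threshold 3).

Last 7 bases (5'→3') — forward …ATGCACG, reverse …TCTGACG.
Reverse complement of the reverse primer's last 7 bases: CGTCAGA; its first k bases are the reverse complement of the reverse primer's last k bases, so a perfect k-base overlap needs the forward primer's last k bases to equal them.
Comparing (forward last k vs required): k=1: G vs C ✗; k=2: CG vs CG ✓; k=3: ACG vs CGT ✗; k=4: CACG vs CGTC ✗; k=5: GCACG vs CGTCA ✗; k=6: TGCACG vs CGTCAG ✗; k=7: ATGCACG vs CGTCAGA ✗.
Only k = 2 is perfect, so the longest perfect 3' overlap is 2.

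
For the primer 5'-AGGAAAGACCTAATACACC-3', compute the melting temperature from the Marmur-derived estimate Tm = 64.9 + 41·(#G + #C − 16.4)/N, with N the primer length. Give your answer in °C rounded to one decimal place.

Base counts: A=9, T=2, G=3, C=5; G+C = 8, N = 19.
Tm = 64.9 + 41·(8 − 16.4)/19 = 64.9 + -344.40/19 = 46.8°C.

46.8°C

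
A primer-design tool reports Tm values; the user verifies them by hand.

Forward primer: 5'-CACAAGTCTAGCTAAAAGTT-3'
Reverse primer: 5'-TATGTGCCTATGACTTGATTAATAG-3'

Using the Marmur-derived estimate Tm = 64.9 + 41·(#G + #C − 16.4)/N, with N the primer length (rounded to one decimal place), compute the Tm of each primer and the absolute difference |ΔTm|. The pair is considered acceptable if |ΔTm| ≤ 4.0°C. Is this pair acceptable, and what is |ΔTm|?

|ΔTm| = 5.5°C; the pair is not acceptable.

Forward: G+C = 7, N = 20 → Tm = 64.9 + 41·(7 − 16.4)/20 = 45.6°C.
Reverse: G+C = 8, N = 25 → Tm = 64.9 + 41·(8 − 16.4)/25 = 51.1°C.
|ΔTm| = |45.6 − 51.1| = 5.5°C, > 4.0°C.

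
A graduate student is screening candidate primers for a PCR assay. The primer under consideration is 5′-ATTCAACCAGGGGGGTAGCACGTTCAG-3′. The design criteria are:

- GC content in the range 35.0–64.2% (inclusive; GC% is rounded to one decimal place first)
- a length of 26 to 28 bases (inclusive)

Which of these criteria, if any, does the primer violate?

Base counts: A=7, T=5, G=9, C=6 (length 27).
GC content: GC 15/27 = 55.6% ✓
length: length 27 ✓

Meets all criteria.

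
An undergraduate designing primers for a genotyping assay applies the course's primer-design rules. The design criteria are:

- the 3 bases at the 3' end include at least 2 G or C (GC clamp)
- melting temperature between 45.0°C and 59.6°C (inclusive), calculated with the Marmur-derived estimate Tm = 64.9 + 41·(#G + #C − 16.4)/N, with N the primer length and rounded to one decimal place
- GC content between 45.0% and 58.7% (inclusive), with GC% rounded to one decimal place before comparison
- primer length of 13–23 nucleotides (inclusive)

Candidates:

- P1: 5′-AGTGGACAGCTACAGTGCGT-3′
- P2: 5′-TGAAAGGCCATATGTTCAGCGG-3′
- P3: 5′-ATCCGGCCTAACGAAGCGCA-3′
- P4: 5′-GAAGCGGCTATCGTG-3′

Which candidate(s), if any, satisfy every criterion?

P1 and P2.

P1 (20 nt, A=5 T=4 G=7 C=4): 3' end CGT has 2 G/C ✓; Tm = 64.9 + 41·(11 − 16.4)/20 = 53.8°C ✓; GC 11/20 = 55.0% ✓; length 20 ✓ — passes.
P2 (22 nt, A=6 T=5 G=7 C=4): 3' end CGG has 3 G/C ✓; Tm = 64.9 + 41·(11 − 16.4)/22 = 54.8°C ✓; GC 11/22 = 50.0% ✓; length 22 ✓ — passes.
P3 (20 nt, A=6 T=2 G=5 C=7): 3' end GCA has 2 G/C ✓; Tm = 64.9 + 41·(12 − 16.4)/20 = 55.9°C ✓; GC 12/20 = 60.0%, outside 45.0–58.7% ✗; length 20 ✓ — fails.
P4 (15 nt, A=3 T=3 G=6 C=3): 3' end GTG has 2 G/C ✓; Tm = 64.9 + 41·(9 − 16.4)/15 = 44.7°C, outside 45.0–59.6°C ✗; GC 9/15 = 60.0%, outside 45.0–58.7% ✗; length 15 ✓ — fails.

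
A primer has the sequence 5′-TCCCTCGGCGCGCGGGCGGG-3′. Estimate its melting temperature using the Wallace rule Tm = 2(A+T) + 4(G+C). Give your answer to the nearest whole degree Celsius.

76°C

Base counts: A=0, T=2, G=10, C=8 (length 20).
Tm = 2·(0+2) + 4·(10+8) = 2·2 + 4·18 = 4 + 72 = 76°C.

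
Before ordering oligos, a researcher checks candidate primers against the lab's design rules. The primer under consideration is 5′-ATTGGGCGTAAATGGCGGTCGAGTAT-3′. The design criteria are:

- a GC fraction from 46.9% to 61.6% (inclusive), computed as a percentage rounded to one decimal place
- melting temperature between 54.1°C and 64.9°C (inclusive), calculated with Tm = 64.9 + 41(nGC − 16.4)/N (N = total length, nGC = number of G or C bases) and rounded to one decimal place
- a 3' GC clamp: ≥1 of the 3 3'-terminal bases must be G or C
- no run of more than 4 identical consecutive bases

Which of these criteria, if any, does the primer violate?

Fails: GC clamp.

Base counts: A=6, T=7, G=10, C=3 (length 26).
GC content: GC 13/26 = 50.0% ✓
Tm: Tm = 64.9 + 41·(13 − 16.4)/26 = 59.5°C ✓
GC clamp: 3' end TAT has 0 G/C, need ≥1 ✗
homopolymer run: longest run = 3 ✓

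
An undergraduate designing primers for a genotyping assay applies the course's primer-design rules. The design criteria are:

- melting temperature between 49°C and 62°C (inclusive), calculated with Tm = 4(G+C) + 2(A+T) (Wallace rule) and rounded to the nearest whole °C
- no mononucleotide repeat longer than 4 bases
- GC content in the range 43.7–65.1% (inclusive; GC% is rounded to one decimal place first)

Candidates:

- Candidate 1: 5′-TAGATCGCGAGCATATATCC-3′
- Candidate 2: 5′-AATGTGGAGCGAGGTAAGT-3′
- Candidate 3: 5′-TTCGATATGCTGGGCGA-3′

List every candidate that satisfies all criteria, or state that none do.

Candidate 1, Candidate 2 and Candidate 3.

Candidate 1 (20 nt, A=6 T=5 G=4 C=5): Tm = 2·11 + 4·9 = 58°C ✓; longest run = 2 ✓; GC 9/20 = 45.0% ✓ — passes.
Candidate 2 (19 nt, A=6 T=4 G=8 C=1): Tm = 2·10 + 4·9 = 56°C ✓; longest run = 2 ✓; GC 9/19 = 47.4% ✓ — passes.
Candidate 3 (17 nt, A=3 T=5 G=6 C=3): Tm = 2·8 + 4·9 = 52°C ✓; longest run = 3 ✓; GC 9/17 = 52.9% ✓ — passes.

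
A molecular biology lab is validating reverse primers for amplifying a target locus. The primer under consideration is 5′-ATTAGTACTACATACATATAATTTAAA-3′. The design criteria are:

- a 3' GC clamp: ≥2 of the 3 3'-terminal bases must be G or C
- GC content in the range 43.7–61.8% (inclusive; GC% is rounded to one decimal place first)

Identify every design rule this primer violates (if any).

Fails: GC clamp, GC content.

Base counts: A=13, T=10, G=1, C=3 (length 27).
GC clamp: 3' end AAA has 0 G/C, need ≥2 ✗
GC content: GC 4/27 = 14.8%, outside 43.7–61.8% ✗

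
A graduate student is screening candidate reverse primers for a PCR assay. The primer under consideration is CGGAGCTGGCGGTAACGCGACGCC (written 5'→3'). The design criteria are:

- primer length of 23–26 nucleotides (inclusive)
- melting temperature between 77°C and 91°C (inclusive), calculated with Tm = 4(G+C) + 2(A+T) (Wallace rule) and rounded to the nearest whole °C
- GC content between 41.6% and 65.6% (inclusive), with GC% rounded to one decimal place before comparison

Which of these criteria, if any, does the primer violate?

Fails: GC content.

Base counts: A=4, T=2, G=10, C=8 (length 24).
length: length 24 ✓
Tm: Tm = 2·6 + 4·18 = 84°C ✓
GC content: GC 18/24 = 75.0%, outside 41.6–65.6% ✗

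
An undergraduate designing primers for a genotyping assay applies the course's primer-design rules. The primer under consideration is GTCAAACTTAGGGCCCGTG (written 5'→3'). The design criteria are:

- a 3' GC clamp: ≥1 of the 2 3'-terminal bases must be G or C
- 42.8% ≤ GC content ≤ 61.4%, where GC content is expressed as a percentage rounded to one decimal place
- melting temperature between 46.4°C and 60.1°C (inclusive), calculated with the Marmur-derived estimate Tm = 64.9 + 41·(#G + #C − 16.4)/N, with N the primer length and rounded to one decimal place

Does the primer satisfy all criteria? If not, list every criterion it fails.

Base counts: A=4, T=4, G=6, C=5 (length 19).
GC clamp: 3' end TG has 1 G/C ✓
GC content: GC 11/19 = 57.9% ✓
Tm: Tm = 64.9 + 41·(11 − 16.4)/19 = 53.2°C ✓

Meets all criteria.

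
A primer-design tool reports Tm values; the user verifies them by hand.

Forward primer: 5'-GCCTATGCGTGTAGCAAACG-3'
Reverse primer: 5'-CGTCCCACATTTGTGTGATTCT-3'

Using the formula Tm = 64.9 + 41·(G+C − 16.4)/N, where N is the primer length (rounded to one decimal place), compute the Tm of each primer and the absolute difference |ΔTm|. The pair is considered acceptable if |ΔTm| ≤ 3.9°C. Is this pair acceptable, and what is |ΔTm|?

Forward: G+C = 11, N = 20 → Tm = 64.9 + 41·(11 − 16.4)/20 = 53.8°C.
Reverse: G+C = 10, N = 22 → Tm = 64.9 + 41·(10 − 16.4)/22 = 53.0°C.
|ΔTm| = |53.8 − 53.0| = 0.8°C, ≤ 3.9°C.

|ΔTm| = 0.8°C; the pair is acceptable.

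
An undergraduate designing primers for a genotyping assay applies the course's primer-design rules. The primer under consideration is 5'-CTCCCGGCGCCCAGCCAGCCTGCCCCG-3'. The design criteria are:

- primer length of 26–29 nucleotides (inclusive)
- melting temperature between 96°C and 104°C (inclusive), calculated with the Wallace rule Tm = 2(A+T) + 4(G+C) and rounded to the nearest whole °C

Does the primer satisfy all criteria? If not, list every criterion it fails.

Meets all criteria.

Base counts: A=2, T=2, G=7, C=16 (length 27).
length: length 27 ✓
Tm: Tm = 2·4 + 4·23 = 100°C ✓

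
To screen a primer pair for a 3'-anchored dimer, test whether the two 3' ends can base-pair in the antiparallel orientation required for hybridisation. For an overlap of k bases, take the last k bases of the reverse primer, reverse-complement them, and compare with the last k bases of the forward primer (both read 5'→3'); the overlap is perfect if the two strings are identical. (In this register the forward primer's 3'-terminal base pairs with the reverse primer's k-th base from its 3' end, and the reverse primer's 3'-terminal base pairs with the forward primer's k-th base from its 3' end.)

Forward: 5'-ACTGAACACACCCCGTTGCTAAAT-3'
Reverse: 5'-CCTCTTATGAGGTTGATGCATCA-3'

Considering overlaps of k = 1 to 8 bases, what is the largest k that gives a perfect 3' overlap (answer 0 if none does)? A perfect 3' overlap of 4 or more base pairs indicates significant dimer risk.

Longest perfect overlap: 1 complementary base pair; below the dimer-risk threshold (threshold 4).

Last 8 bases (5'→3') — forward …TGCTAAAT, reverse …ATGCATCA.
Reverse complement of the reverse primer's last 8 bases: TGATGCAT; its first k bases are the reverse complement of the reverse primer's last k bases, so a perfect k-base overlap needs the forward primer's last k bases to equal them.
Comparing (forward last k vs required): k=1: T vs T ✓; k=2: AT vs TG ✗; k=3: AAT vs TGA ✗; k=4: AAAT vs TGAT ✗; k=5: TAAAT vs TGATG ✗; k=6: CTAAAT vs TGATGC ✗; k=7: GCTAAAT vs TGATGCA ✗; k=8: TGCTAAAT vs TGATGCAT ✗.
Only k = 1 is perfect, so the longest perfect 3' overlap is 1.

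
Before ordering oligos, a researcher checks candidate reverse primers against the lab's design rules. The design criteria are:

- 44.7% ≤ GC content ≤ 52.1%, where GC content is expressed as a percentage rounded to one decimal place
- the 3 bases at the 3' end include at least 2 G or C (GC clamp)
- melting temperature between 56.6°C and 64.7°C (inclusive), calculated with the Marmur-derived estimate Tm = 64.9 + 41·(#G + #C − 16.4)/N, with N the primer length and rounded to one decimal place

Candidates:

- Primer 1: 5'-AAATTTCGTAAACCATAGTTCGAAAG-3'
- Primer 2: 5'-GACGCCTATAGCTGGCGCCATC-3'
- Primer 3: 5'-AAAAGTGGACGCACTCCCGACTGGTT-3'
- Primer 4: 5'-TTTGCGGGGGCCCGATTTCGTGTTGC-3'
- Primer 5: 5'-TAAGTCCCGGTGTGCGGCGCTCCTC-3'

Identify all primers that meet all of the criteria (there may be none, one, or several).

Primer 1 (26 nt, A=11 T=7 G=4 C=4): GC 8/26 = 30.8%, outside 44.7–52.1% ✗; 3' end AAG has 1 G/C, need ≥2 ✗; Tm = 64.9 + 41·(8 − 16.4)/26 = 51.7°C, outside 56.6–64.7°C ✗ — fails.
Primer 2 (22 nt, A=4 T=4 G=6 C=8): GC 14/22 = 63.6%, outside 44.7–52.1% ✗; 3' end ATC has 1 G/C, need ≥2 ✗; Tm = 64.9 + 41·(14 − 16.4)/22 = 60.4°C ✓ — fails.
Primer 3 (26 nt, A=7 T=5 G=7 C=7): GC 14/26 = 53.8%, outside 44.7–52.1% ✗; 3' end GTT has 1 G/C, need ≥2 ✗; Tm = 64.9 + 41·(14 − 16.4)/26 = 61.1°C ✓ — fails.
Primer 4 (26 nt, A=1 T=9 G=10 C=6): GC 16/26 = 61.5%, outside 44.7–52.1% ✗; 3' end TGC has 2 G/C ✓; Tm = 64.9 + 41·(16 − 16.4)/26 = 64.3°C ✓ — fails.
Primer 5 (25 nt, A=2 T=6 G=8 C=9): GC 17/25 = 68.0%, outside 44.7–52.1% ✗; 3' end CTC has 2 G/C ✓; Tm = 64.9 + 41·(17 − 16.4)/25 = 65.9°C, outside 56.6–64.7°C ✗ — fails.

None of the candidates satisfy all criteria.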